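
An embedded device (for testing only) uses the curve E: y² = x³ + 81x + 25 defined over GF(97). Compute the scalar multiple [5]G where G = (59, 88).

(77, 28)

Double-and-add on 5 = (101)₂. Start with G = (59, 88) for the leading 1-bit.
double: tangent at (59, 88): λ = (3·59² + 81)/(2·88) ≡ 48/79. 79⁻¹ ≡ 70 (mod 97), so λ ≡ 48·70 ≡ 62.
  x = λ² - 59 - 59 = 3844 - 118 ≡ 40; y = λ·(59 - 40) - 88 ≡ 23. → (40, 23)
double: tangent at (40, 23): λ = (3·40² + 81)/(2·23) ≡ 31/46. 46⁻¹ ≡ 19 (mod 97) since 46·19 = 874 ≡ 1, so λ ≡ 31·19 ≡ 7.
  x = λ² - 40 - 40 = 49 - 80 ≡ 66; y = λ·(40 - 66) - 23 ≡ 86. → (66, 86)
add G: (66, 86) + (59, 88). λ = (88 - 86)/(59 - 66) ≡ 2/90 mod 97. 90⁻¹ ≡ 83 (mod 97) since 90·83 = 7470 ≡ 1, so λ ≡ 69.
  x = λ² - 66 - 59 = 4761 - 125 ≡ 77; y = λ·(66 - 77) - 86 ≡ 28. → (77, 28)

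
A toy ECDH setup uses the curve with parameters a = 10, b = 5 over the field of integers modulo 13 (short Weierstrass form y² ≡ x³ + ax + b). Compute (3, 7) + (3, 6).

O

The two points share x = 3 and their y-coordinates satisfy 7 + 6 ≡ 0 (mod 13), so they are inverses. Their sum is ∞.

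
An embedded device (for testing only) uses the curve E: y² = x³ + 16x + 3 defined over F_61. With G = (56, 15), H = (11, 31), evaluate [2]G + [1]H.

First 2G:
Repeated addition: build up to 2G.
2G: tangent at (56, 15): λ = (3·56² + 16)/(2·15) ≡ 30/30. 30⁻¹ ≡ 59 (mod 61), so λ ≡ 30·59 ≡ 1.
  x = λ² - 56 - 56 = 1 - 112 ≡ 11; y = λ·(56 - 11) - 15 ≡ 30. → (11, 30)
2G = (11, 30).
Finally 2G + H:
(11, 30) + (11, 31): same x and y₁ ≡ -y₂, so the sum is ∞.

O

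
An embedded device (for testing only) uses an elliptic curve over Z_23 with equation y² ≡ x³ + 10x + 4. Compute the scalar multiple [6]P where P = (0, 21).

Repeated addition: build up to 6P.
2P: tangent at (0, 21): λ = (3·0² + 10)/(2·21) ≡ 10/19. 19⁻¹ ≡ 17 (mod 23), so λ ≡ 10·17 ≡ 9.
  x = λ² - 0 - 0 = 81 - 0 ≡ 12; y = λ·(0 - 12) - 21 ≡ 9. → (12, 9)
3P: (12, 9) + (0, 21). λ = (21 - 9)/(0 - 12) ≡ 12/11 mod 23. 11⁻¹ ≡ 21 (mod 23), so λ ≡ 22.
  x = λ² - 12 - 0 = 484 - 12 ≡ 12; y = λ·(12 - 12) - 9 ≡ 14. → (12, 14)
4P: (12, 14) + (0, 21). λ = (21 - 14)/(0 - 12) ≡ 7/11 mod 23. 11⁻¹ ≡ 21 (mod 23), so λ ≡ 9.
  x = λ² - 12 - 0 = 81 - 12 ≡ 0; y = λ·(12 - 0) - 14 ≡ 2. → (0, 2)
5P: (0, 2) + (0, 21): same x and y₁ ≡ -y₂, so the sum is 𝒪.
6P: 𝒪 + (0, 21) = (0, 21) (identity).

(0, 21)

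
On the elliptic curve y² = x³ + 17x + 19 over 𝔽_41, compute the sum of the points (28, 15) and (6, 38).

(28, 15) + (6, 38). λ = (38 - 15)/(6 - 28) ≡ 23/19 mod 41. 19⁻¹ ≡ 13 (mod 41) since 19·13 = 247 ≡ 1, so λ ≡ 12.
  x = λ² - 28 - 6 = 144 - 34 ≡ 28; y = λ·(28 - 28) - 15 ≡ 26. → (28, 26)

(28, 26)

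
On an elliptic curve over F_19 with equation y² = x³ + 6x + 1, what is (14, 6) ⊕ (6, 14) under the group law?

(14, 6) + (6, 14). λ = (14 - 6)/(6 - 14) ≡ 8/11 mod 19. 11⁻¹ ≡ 7 (mod 19), so λ ≡ 18.
  x = λ² - 14 - 6 = 324 - 20 ≡ 0; y = λ·(14 - 0) - 6 ≡ 18. → (0, 18)

(0, 18)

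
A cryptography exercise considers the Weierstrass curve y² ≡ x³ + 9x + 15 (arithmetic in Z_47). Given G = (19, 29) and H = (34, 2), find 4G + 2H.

First 4G:
Repeated addition: build up to 4G.
2G: tangent at (19, 29): λ = (3·19² + 9)/(2·29) ≡ 11/11. 11⁻¹ ≡ 30 (mod 47) since 11·30 = 330 ≡ 1, so λ ≡ 11·30 ≡ 1.
  x = λ² - 19 - 19 = 1 - 38 ≡ 10; y = λ·(19 - 10) - 29 ≡ 27. → (10, 27)
3G: (10, 27) + (19, 29). λ = (29 - 27)/(19 - 10) ≡ 2/9 mod 47. 9⁻¹ ≡ 21 (mod 47), so λ ≡ 42.
  x = λ² - 10 - 19 = 1764 - 29 ≡ 43; y = λ·(10 - 43) - 27 ≡ 44. → (43, 44)
4G: (43, 44) + (19, 29). λ = (29 - 44)/(19 - 43) ≡ 32/23 mod 47. 23⁻¹ ≡ 45 (mod 47), so λ ≡ 30.
  x = λ² - 43 - 19 = 900 - 62 ≡ 39; y = λ·(43 - 39) - 44 ≡ 29. → (39, 29)
4G = (39, 29).
Next 2H:
Repeated addition: build up to 2H.
2H: tangent at (34, 2): λ = (3·34² + 9)/(2·2) ≡ 46/4. 4⁻¹ ≡ 12 (mod 47), so λ ≡ 46·12 ≡ 35.
  x = λ² - 34 - 34 = 1225 - 68 ≡ 29; y = λ·(34 - 29) - 2 ≡ 32. → (29, 32)
2H = (29, 32).
Finally 4G + 2H:
(39, 29) + (29, 32). λ = (32 - 29)/(29 - 39) ≡ 3/37 mod 47. 37⁻¹ ≡ 14 (mod 47), so λ ≡ 42.
  x = λ² - 39 - 29 = 1764 - 68 ≡ 4; y = λ·(39 - 4) - 29 ≡ 31. → (4, 31)

(4, 31)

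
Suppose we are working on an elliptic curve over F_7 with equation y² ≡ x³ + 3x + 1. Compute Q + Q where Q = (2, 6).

(5, 6)

tangent at (2, 6): λ = (3·2² + 3)/(2·6) ≡ 1/5. 5⁻¹ ≡ 3 (mod 7) since 5·3 = 15 ≡ 1, so λ ≡ 1·3 ≡ 3.
  x = λ² - 2 - 2 = 9 - 4 ≡ 5; y = λ·(2 - 5) - 6 ≡ 6. → (5, 6)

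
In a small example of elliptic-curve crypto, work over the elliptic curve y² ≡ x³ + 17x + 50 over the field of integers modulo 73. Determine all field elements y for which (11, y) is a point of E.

x³ + 17x + 50 = 1568 ≡ 35 (mod 73).
Square roots of 35 mod 73: 20 and 53 (since 20² = 400 ≡ 35).

20, 53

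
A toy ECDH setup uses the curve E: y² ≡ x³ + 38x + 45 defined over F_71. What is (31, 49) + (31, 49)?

(18, 61)

tangent at (31, 49): λ = (3·31² + 38)/(2·49) ≡ 10/27. 27⁻¹ ≡ 50 (mod 71), so λ ≡ 10·50 ≡ 3.
  x = λ² - 31 - 31 = 9 - 62 ≡ 18; y = λ·(31 - 18) - 49 ≡ 61. → (18, 61)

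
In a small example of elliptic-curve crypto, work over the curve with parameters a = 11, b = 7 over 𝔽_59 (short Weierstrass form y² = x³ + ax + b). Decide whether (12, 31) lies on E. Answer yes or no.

y² = 31² ≡ 17; x³ + 11x + 7 = 1867 ≡ 38 (mod 59). 17 ≠ 38.

no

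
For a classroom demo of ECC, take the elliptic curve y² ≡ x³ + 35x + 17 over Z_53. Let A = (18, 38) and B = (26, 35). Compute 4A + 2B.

(41, 25)

First 4A:
Repeated addition: build up to 4A.
2A: tangent at (18, 38): λ = (3·18² + 35)/(2·38) ≡ 0/23. 23⁻¹ ≡ 30 (mod 53), so λ ≡ 0·30 ≡ 0.
  x = λ² - 18 - 18 = 0 - 36 ≡ 17; y = λ·(18 - 17) - 38 ≡ 15. → (17, 15)
3A: (17, 15) + (18, 38). λ = (38 - 15)/(18 - 17) ≡ 23/1 mod 53. 1⁻¹ ≡ 1 (mod 53) since 1·1 = 1 ≡ 1, so λ ≡ 23.
  x = λ² - 17 - 18 = 529 - 35 ≡ 17; y = λ·(17 - 17) - 15 ≡ 38. → (17, 38)
4A: (17, 38) + (18, 38). λ = (38 - 38)/(18 - 17) ≡ 0/1 mod 53. 1⁻¹ ≡ 1 (mod 53) since 1·1 = 1 ≡ 1, so λ ≡ 0.
  x = λ² - 17 - 18 = 0 - 35 ≡ 18; y = λ·(17 - 18) - 38 ≡ 15. → (18, 15)
4A = (18, 15).
Next 2B:
Repeated addition: build up to 2B.
2B: tangent at (26, 35): λ = (3·26² + 35)/(2·35) ≡ 49/17. 17⁻¹ ≡ 25 (mod 53) since 17·25 = 425 ≡ 1, so λ ≡ 49·25 ≡ 6.
  x = λ² - 26 - 26 = 36 - 52 ≡ 37; y = λ·(26 - 37) - 35 ≡ 5. → (37, 5)
2B = (37, 5).
Finally 4A + 2B:
(18, 15) + (37, 5). λ = (5 - 15)/(37 - 18) ≡ 43/19 mod 53. 19⁻¹ ≡ 14 (mod 53) since 19·14 = 266 ≡ 1, so λ ≡ 19.
  x = λ² - 18 - 37 = 361 - 55 ≡ 41; y = λ·(18 - 41) - 15 ≡ 25. → (41, 25)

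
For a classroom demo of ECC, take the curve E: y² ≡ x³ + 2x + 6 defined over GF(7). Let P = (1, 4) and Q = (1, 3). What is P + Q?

The two points share x = 1 and their y-coordinates satisfy 4 + 3 ≡ 0 (mod 7), so they are inverses. Their sum is ∞.

O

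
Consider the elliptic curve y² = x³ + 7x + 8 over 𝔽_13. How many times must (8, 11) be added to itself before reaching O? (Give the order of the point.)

2P: tangent at (8, 11): λ = (3·8² + 7)/(2·11) ≡ 4/9. 9⁻¹ ≡ 3 (mod 13), so λ ≡ 4·3 ≡ 12.
  x = λ² - 8 - 8 = 144 - 16 ≡ 11; y = λ·(8 - 11) - 11 ≡ 5. → (11, 5)
3P: (11, 5) + (8, 11). λ = (11 - 5)/(8 - 11) ≡ 6/10 mod 13. 10⁻¹ ≡ 4 (mod 13) since 10·4 = 40 ≡ 1, so λ ≡ 11.
  x = λ² - 11 - 8 = 121 - 19 ≡ 11; y = λ·(11 - 11) - 5 ≡ 8. → (11, 8)
4P: (11, 8) + (8, 11). λ = (11 - 8)/(8 - 11) ≡ 3/10 mod 13. 10⁻¹ ≡ 4 (mod 13), so λ ≡ 12.
  x = λ² - 11 - 8 = 144 - 19 ≡ 8; y = λ·(11 - 8) - 8 ≡ 2. → (8, 2)
5P: (8, 2) + (8, 11): same x and y₁ ≡ -y₂, so the sum is O.
5P = O, so the order is 5.

5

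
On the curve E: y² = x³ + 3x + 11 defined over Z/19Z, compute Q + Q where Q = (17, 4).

tangent at (17, 4): λ = (3·17² + 3)/(2·4) ≡ 15/8. 8⁻¹ ≡ 12 (mod 19), so λ ≡ 15·12 ≡ 9.
  x = λ² - 17 - 17 = 81 - 34 ≡ 9; y = λ·(17 - 9) - 4 ≡ 11. → (9, 11)

(9, 11)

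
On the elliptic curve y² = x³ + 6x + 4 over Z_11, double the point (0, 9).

(5, 4)

tangent at (0, 9): λ = (3·0² + 6)/(2·9) ≡ 6/7. 7⁻¹ ≡ 8 (mod 11), so λ ≡ 6·8 ≡ 4.
  x = λ² - 0 - 0 = 16 - 0 ≡ 5; y = λ·(0 - 5) - 9 ≡ 4. → (5, 4)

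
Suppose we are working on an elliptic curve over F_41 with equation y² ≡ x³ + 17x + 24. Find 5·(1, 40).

(3, 26)

Write P = (1, 40).
Repeated addition: build up to 5P.
2P: tangent at (1, 40): λ = (3·1² + 17)/(2·40) ≡ 20/39. 39⁻¹ ≡ 20 (mod 41), so λ ≡ 20·20 ≡ 31.
  x = λ² - 1 - 1 = 961 - 2 ≡ 16; y = λ·(1 - 16) - 40 ≡ 28. → (16, 28)
3P: (16, 28) + (1, 40). λ = (40 - 28)/(1 - 16) ≡ 12/26 mod 41. 26⁻¹ ≡ 30 (mod 41) since 26·30 = 780 ≡ 1, so λ ≡ 32.
  x = λ² - 16 - 1 = 1024 - 17 ≡ 23; y = λ·(16 - 23) - 28 ≡ 35. → (23, 35)
4P: (23, 35) + (1, 40). λ = (40 - 35)/(1 - 23) ≡ 5/19 mod 41. 19⁻¹ ≡ 13 (mod 41), so λ ≡ 24.
  x = λ² - 23 - 1 = 576 - 24 ≡ 19; y = λ·(23 - 19) - 35 ≡ 20. → (19, 20)
5P: (19, 20) + (1, 40). λ = (40 - 20)/(1 - 19) ≡ 20/23 mod 41. 23⁻¹ ≡ 25 (mod 41), so λ ≡ 8.
  x = λ² - 19 - 1 = 64 - 20 ≡ 3; y = λ·(19 - 3) - 20 ≡ 26. → (3, 26)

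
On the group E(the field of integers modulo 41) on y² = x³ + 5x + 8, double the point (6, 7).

tangent at (6, 7): λ = (3·6² + 5)/(2·7) ≡ 31/14. 14⁻¹ ≡ 3 (mod 41) since 14·3 = 42 ≡ 1, so λ ≡ 31·3 ≡ 11.
  x = λ² - 6 - 6 = 121 - 12 ≡ 27; y = λ·(6 - 27) - 7 ≡ 8. → (27, 8)

(27, 8)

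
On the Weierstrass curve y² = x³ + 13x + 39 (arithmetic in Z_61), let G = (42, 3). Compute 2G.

tangent at (42, 3): λ = (3·42² + 13)/(2·3) ≡ 59/6. 6⁻¹ ≡ 51 (mod 61), so λ ≡ 59·51 ≡ 20.
  x = λ² - 42 - 42 = 400 - 84 ≡ 11; y = λ·(42 - 11) - 3 ≡ 7. → (11, 7)

(11, 7)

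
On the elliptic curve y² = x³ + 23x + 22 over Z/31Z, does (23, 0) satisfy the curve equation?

y² = 0² ≡ 0; x³ + 23x + 22 = 12718 ≡ 8 (mod 31). 0 ≠ 8.

no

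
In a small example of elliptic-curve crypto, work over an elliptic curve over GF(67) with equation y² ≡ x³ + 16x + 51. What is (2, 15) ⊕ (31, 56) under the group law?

(2, 15) + (31, 56). λ = (56 - 15)/(31 - 2) ≡ 41/29 mod 67. 29⁻¹ ≡ 37 (mod 67), so λ ≡ 43.
  x = λ² - 2 - 31 = 1849 - 33 ≡ 7; y = λ·(2 - 7) - 15 ≡ 38. → (7, 38)

(7, 38)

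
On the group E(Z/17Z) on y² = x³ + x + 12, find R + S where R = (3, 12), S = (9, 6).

(6, 8)

(3, 12) + (9, 6). λ = (6 - 12)/(9 - 3) ≡ 11/6 mod 17. 6⁻¹ ≡ 3 (mod 17) since 6·3 = 18 ≡ 1, so λ ≡ 16.
  x = λ² - 3 - 9 = 256 - 12 ≡ 6; y = λ·(3 - 6) - 12 ≡ 8. → (6, 8)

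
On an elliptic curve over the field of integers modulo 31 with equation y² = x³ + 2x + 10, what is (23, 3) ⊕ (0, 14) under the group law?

(22, 10)

(23, 3) + (0, 14). λ = (14 - 3)/(0 - 23) ≡ 11/8 mod 31. 8⁻¹ ≡ 4 (mod 31), so λ ≡ 13.
  x = λ² - 23 - 0 = 169 - 23 ≡ 22; y = λ·(23 - 22) - 3 ≡ 10. → (22, 10)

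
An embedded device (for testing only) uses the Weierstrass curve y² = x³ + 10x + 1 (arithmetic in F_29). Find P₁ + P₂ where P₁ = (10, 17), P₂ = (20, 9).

(10, 17) + (20, 9). λ = (9 - 17)/(20 - 10) ≡ 21/10 mod 29. 10⁻¹ ≡ 3 (mod 29), so λ ≡ 5.
  x = λ² - 10 - 20 = 25 - 30 ≡ 24; y = λ·(10 - 24) - 17 ≡ 0. → (24, 0)

(24, 0)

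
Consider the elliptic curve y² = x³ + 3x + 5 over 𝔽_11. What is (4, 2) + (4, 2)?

(4, 9)

tangent at (4, 2): λ = (3·4² + 3)/(2·2) ≡ 7/4. 4⁻¹ ≡ 3 (mod 11) since 4·3 = 12 ≡ 1, so λ ≡ 7·3 ≡ 10.
  x = λ² - 4 - 4 = 100 - 8 ≡ 4; y = λ·(4 - 4) - 2 ≡ 9. → (4, 9)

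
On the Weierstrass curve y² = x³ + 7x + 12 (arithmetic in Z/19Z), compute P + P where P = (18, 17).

(13, 18)

tangent at (18, 17): λ = (3·18² + 7)/(2·17) ≡ 10/15. 15⁻¹ ≡ 14 (mod 19), so λ ≡ 10·14 ≡ 7.
  x = λ² - 18 - 18 = 49 - 36 ≡ 13; y = λ·(18 - 13) - 17 ≡ 18. → (13, 18)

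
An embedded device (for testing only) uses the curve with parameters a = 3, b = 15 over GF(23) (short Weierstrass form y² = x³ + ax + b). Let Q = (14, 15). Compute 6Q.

Repeated addition: build up to 6Q.
2Q: tangent at (14, 15): λ = (3·14² + 3)/(2·15) ≡ 16/7. 7⁻¹ ≡ 10 (mod 23) since 7·10 = 70 ≡ 1, so λ ≡ 16·10 ≡ 22.
  x = λ² - 14 - 14 = 484 - 28 ≡ 19; y = λ·(14 - 19) - 15 ≡ 13. → (19, 13)
3Q: (19, 13) + (14, 15). λ = (15 - 13)/(14 - 19) ≡ 2/18 mod 23. 18⁻¹ ≡ 9 (mod 23) since 18·9 = 162 ≡ 1, so λ ≡ 18.
  x = λ² - 19 - 14 = 324 - 33 ≡ 15; y = λ·(19 - 15) - 13 ≡ 13. → (15, 13)
4Q: (15, 13) + (14, 15). λ = (15 - 13)/(14 - 15) ≡ 2/22 mod 23. 22⁻¹ ≡ 22 (mod 23), so λ ≡ 21.
  x = λ² - 15 - 14 = 441 - 29 ≡ 21; y = λ·(15 - 21) - 13 ≡ 22. → (21, 22)
5Q: (21, 22) + (14, 15). λ = (15 - 22)/(14 - 21) ≡ 16/16 mod 23. 16⁻¹ ≡ 13 (mod 23), so λ ≡ 1.
  x = λ² - 21 - 14 = 1 - 35 ≡ 12; y = λ·(21 - 12) - 22 ≡ 10. → (12, 10)
6Q: (12, 10) + (14, 15). λ = (15 - 10)/(14 - 12) ≡ 5/2 mod 23. 2⁻¹ ≡ 12 (mod 23), so λ ≡ 14.
  x = λ² - 12 - 14 = 196 - 26 ≡ 9; y = λ·(12 - 9) - 10 ≡ 9. → (9, 9)

(9, 9)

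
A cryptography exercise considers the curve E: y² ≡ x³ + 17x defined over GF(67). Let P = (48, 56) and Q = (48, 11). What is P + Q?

O

The two points share x = 48 and their y-coordinates satisfy 56 + 11 ≡ 0 (mod 67), so they are inverses. Their sum is O.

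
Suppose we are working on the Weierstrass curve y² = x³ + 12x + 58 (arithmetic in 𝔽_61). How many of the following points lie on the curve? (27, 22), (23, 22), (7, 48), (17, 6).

2

(27, 22): 22² ≡ 57, rhs ≡ 57 → on.
(23, 22): 22² ≡ 57, rhs ≡ 57 → on.
(7, 48): 48² ≡ 47, rhs ≡ 58 → off.
(17, 6): 6² ≡ 36, rhs ≡ 51 → off.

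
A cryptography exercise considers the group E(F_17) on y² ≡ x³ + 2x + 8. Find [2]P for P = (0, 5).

(15, 9)

tangent at (0, 5): λ = (3·0² + 2)/(2·5) ≡ 2/10. 10⁻¹ ≡ 12 (mod 17) since 10·12 = 120 ≡ 1, so λ ≡ 2·12 ≡ 7.
  x = λ² - 0 - 0 = 49 - 0 ≡ 15; y = λ·(0 - 15) - 5 ≡ 9. → (15, 9)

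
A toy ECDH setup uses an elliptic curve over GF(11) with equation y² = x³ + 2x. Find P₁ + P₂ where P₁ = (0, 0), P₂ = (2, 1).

(0, 0) + (2, 1). λ = (1 - 0)/(2 - 0) ≡ 1/2 mod 11. 2⁻¹ ≡ 6 (mod 11), so λ ≡ 6.
  x = λ² - 0 - 2 = 36 - 2 ≡ 1; y = λ·(0 - 1) - 0 ≡ 5. → (1, 5)

(1, 5)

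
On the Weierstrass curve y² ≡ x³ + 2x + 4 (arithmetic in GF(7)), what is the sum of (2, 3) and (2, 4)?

The two points share x = 2 and their y-coordinates satisfy 3 + 4 ≡ 0 (mod 7), so they are inverses. Their sum is O.

O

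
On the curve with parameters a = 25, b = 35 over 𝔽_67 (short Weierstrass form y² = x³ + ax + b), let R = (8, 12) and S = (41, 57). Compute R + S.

(11, 57)

(8, 12) + (41, 57). λ = (57 - 12)/(41 - 8) ≡ 45/33 mod 67. 33⁻¹ ≡ 65 (mod 67), so λ ≡ 44.
  x = λ² - 8 - 41 = 1936 - 49 ≡ 11; y = λ·(8 - 11) - 12 ≡ 57. → (11, 57)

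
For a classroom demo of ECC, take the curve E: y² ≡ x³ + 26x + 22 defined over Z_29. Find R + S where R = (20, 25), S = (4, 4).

(27, 22)

(20, 25) + (4, 4). λ = (4 - 25)/(4 - 20) ≡ 8/13 mod 29. 13⁻¹ ≡ 9 (mod 29), so λ ≡ 14.
  x = λ² - 20 - 4 = 196 - 24 ≡ 27; y = λ·(20 - 27) - 25 ≡ 22. → (27, 22)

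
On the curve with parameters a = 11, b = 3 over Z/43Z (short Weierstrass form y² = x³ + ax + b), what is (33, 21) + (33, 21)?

(34, 32)

tangent at (33, 21): λ = (3·33² + 11)/(2·21) ≡ 10/42. 42⁻¹ ≡ 42 (mod 43), so λ ≡ 10·42 ≡ 33.
  x = λ² - 33 - 33 = 1089 - 66 ≡ 34; y = λ·(33 - 34) - 21 ≡ 32. → (34, 32)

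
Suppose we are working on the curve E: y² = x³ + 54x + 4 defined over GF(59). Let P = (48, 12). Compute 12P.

(50, 38)

Repeated addition: build up to 12P.
2P: tangent at (48, 12): λ = (3·48² + 54)/(2·12) ≡ 4/24. 24⁻¹ ≡ 32 (mod 59) since 24·32 = 768 ≡ 1, so λ ≡ 4·32 ≡ 10.
  x = λ² - 48 - 48 = 100 - 96 ≡ 4; y = λ·(48 - 4) - 12 ≡ 15. → (4, 15)
3P: (4, 15) + (48, 12). λ = (12 - 15)/(48 - 4) ≡ 56/44 mod 59. 44⁻¹ ≡ 55 (mod 59) since 44·55 = 2420 ≡ 1, so λ ≡ 12.
  x = λ² - 4 - 48 = 144 - 52 ≡ 33; y = λ·(4 - 33) - 15 ≡ 50. → (33, 50)
4P: (33, 50) + (48, 12). λ = (12 - 50)/(48 - 33) ≡ 21/15 mod 59. 15⁻¹ ≡ 4 (mod 59), so λ ≡ 25.
  x = λ² - 33 - 48 = 625 - 81 ≡ 13; y = λ·(33 - 13) - 50 ≡ 37. → (13, 37)
5P: (13, 37) + (48, 12). λ = (12 - 37)/(48 - 13) ≡ 34/35 mod 59. 35⁻¹ ≡ 27 (mod 59) since 35·27 = 945 ≡ 1, so λ ≡ 33.
  x = λ² - 13 - 48 = 1089 - 61 ≡ 25; y = λ·(13 - 25) - 37 ≡ 39. → (25, 39)
6P: (25, 39) + (48, 12). λ = (12 - 39)/(48 - 25) ≡ 32/23 mod 59. 23⁻¹ ≡ 18 (mod 59) since 23·18 = 414 ≡ 1, so λ ≡ 45.
  x = λ² - 25 - 48 = 2025 - 73 ≡ 5; y = λ·(25 - 5) - 39 ≡ 35. → (5, 35)
7P: (5, 35) + (48, 12). λ = (12 - 35)/(48 - 5) ≡ 36/43 mod 59. 43⁻¹ ≡ 11 (mod 59), so λ ≡ 42.
  x = λ² - 5 - 48 = 1764 - 53 ≡ 0; y = λ·(5 - 0) - 35 ≡ 57. → (0, 57)
8P: (0, 57) + (48, 12). λ = (12 - 57)/(48 - 0) ≡ 14/48 mod 59. 48⁻¹ ≡ 16 (mod 59) since 48·16 = 768 ≡ 1, so λ ≡ 47.
  x = λ² - 0 - 48 = 2209 - 48 ≡ 37; y = λ·(0 - 37) - 57 ≡ 33. → (37, 33)
9P: (37, 33) + (48, 12). λ = (12 - 33)/(48 - 37) ≡ 38/11 mod 59. 11⁻¹ ≡ 43 (mod 59), so λ ≡ 41.
  x = λ² - 37 - 48 = 1681 - 85 ≡ 3; y = λ·(37 - 3) - 33 ≡ 4. → (3, 4)
10P: (3, 4) + (48, 12). λ = (12 - 4)/(48 - 3) ≡ 8/45 mod 59. 45⁻¹ ≡ 21 (mod 59) since 45·21 = 945 ≡ 1, so λ ≡ 50.
  x = λ² - 3 - 48 = 2500 - 51 ≡ 30; y = λ·(3 - 30) - 4 ≡ 3. → (30, 3)
11P: (30, 3) + (48, 12). λ = (12 - 3)/(48 - 30) ≡ 9/18 mod 59. 18⁻¹ ≡ 23 (mod 59), so λ ≡ 30.
  x = λ² - 30 - 48 = 900 - 78 ≡ 55; y = λ·(30 - 55) - 3 ≡ 14. → (55, 14)
12P: (55, 14) + (48, 12). λ = (12 - 14)/(48 - 55) ≡ 57/52 mod 59. 52⁻¹ ≡ 42 (mod 59) since 52·42 = 2184 ≡ 1, so λ ≡ 34.
  x = λ² - 55 - 48 = 1156 - 103 ≡ 50; y = λ·(55 - 50) - 14 ≡ 38. → (50, 38)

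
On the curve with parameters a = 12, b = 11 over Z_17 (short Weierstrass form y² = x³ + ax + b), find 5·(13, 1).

Write P = (13, 1).
Double-and-add on 5 = (101)₂. Start with P = (13, 1) for the leading 1-bit.
double: tangent at (13, 1): λ = (3·13² + 12)/(2·1) ≡ 9/2. 2⁻¹ ≡ 9 (mod 17), so λ ≡ 9·9 ≡ 13.
  x = λ² - 13 - 13 = 169 - 26 ≡ 7; y = λ·(13 - 7) - 1 ≡ 9. → (7, 9)
double: tangent at (7, 9): λ = (3·7² + 12)/(2·9) ≡ 6/1. 1⁻¹ ≡ 1 (mod 17), so λ ≡ 6·1 ≡ 6.
  x = λ² - 7 - 7 = 36 - 14 ≡ 5; y = λ·(7 - 5) - 9 ≡ 3. → (5, 3)
add P: (5, 3) + (13, 1). λ = (1 - 3)/(13 - 5) ≡ 15/8 mod 17. 8⁻¹ ≡ 15 (mod 17) since 8·15 = 120 ≡ 1, so λ ≡ 4.
  x = λ² - 5 - 13 = 16 - 18 ≡ 15; y = λ·(5 - 15) - 3 ≡ 8. → (15, 8)

(15, 8)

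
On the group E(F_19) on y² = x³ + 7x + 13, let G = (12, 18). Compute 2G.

tangent at (12, 18): λ = (3·12² + 7)/(2·18) ≡ 2/17. 17⁻¹ ≡ 9 (mod 19) since 17·9 = 153 ≡ 1, so λ ≡ 2·9 ≡ 18.
  x = λ² - 12 - 12 = 324 - 24 ≡ 15; y = λ·(12 - 15) - 18 ≡ 4. → (15, 4)

(15, 4)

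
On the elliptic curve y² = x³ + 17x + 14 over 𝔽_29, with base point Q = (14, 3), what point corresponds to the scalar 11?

Repeated addition: build up to 11Q.
2Q: tangent at (14, 3): λ = (3·14² + 17)/(2·3) ≡ 25/6. 6⁻¹ ≡ 5 (mod 29) since 6·5 = 30 ≡ 1, so λ ≡ 25·5 ≡ 9.
  x = λ² - 14 - 14 = 81 - 28 ≡ 24; y = λ·(14 - 24) - 3 ≡ 23. → (24, 23)
3Q: (24, 23) + (14, 3). λ = (3 - 23)/(14 - 24) ≡ 9/19 mod 29. 19⁻¹ ≡ 26 (mod 29), so λ ≡ 2.
  x = λ² - 24 - 14 = 4 - 38 ≡ 24; y = λ·(24 - 24) - 23 ≡ 6. → (24, 6)
4Q: (24, 6) + (14, 3). λ = (3 - 6)/(14 - 24) ≡ 26/19 mod 29. 19⁻¹ ≡ 26 (mod 29), so λ ≡ 9.
  x = λ² - 24 - 14 = 81 - 38 ≡ 14; y = λ·(24 - 14) - 6 ≡ 26. → (14, 26)
5Q: (14, 26) + (14, 3): same x and y₁ ≡ -y₂, so the sum is O.
6Q: O + (14, 3) = (14, 3) (identity).
7Q: tangent at (14, 3): λ = (3·14² + 17)/(2·3) ≡ 25/6. 6⁻¹ ≡ 5 (mod 29), so λ ≡ 25·5 ≡ 9.
  x = λ² - 14 - 14 = 81 - 28 ≡ 24; y = λ·(14 - 24) - 3 ≡ 23. → (24, 23)
8Q: (24, 23) + (14, 3). λ = (3 - 23)/(14 - 24) ≡ 9/19 mod 29. 19⁻¹ ≡ 26 (mod 29), so λ ≡ 2.
  x = λ² - 24 - 14 = 4 - 38 ≡ 24; y = λ·(24 - 24) - 23 ≡ 6. → (24, 6)
9Q: (24, 6) + (14, 3). λ = (3 - 6)/(14 - 24) ≡ 26/19 mod 29. 19⁻¹ ≡ 26 (mod 29) since 19·26 = 494 ≡ 1, so λ ≡ 9.
  x = λ² - 24 - 14 = 81 - 38 ≡ 14; y = λ·(24 - 14) - 6 ≡ 26. → (14, 26)
10Q: (14, 26) + (14, 3): same x and y₁ ≡ -y₂, so the sum is O.
11Q: O + (14, 3) = (14, 3) (identity).

(14, 3)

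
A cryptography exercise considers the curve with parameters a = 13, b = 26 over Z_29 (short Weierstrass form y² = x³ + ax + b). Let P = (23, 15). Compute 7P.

(3, 18)

Repeated addition: build up to 7P.
2P: tangent at (23, 15): λ = (3·23² + 13)/(2·15) ≡ 5/1. 1⁻¹ ≡ 1 (mod 29) since 1·1 = 1 ≡ 1, so λ ≡ 5·1 ≡ 5.
  x = λ² - 23 - 23 = 25 - 46 ≡ 8; y = λ·(23 - 8) - 15 ≡ 2. → (8, 2)
3P: (8, 2) + (23, 15). λ = (15 - 2)/(23 - 8) ≡ 13/15 mod 29. 15⁻¹ ≡ 2 (mod 29), so λ ≡ 26.
  x = λ² - 8 - 23 = 676 - 31 ≡ 7; y = λ·(8 - 7) - 2 ≡ 24. → (7, 24)
4P: (7, 24) + (23, 15). λ = (15 - 24)/(23 - 7) ≡ 20/16 mod 29. 16⁻¹ ≡ 20 (mod 29) since 16·20 = 320 ≡ 1, so λ ≡ 23.
  x = λ² - 7 - 23 = 529 - 30 ≡ 6; y = λ·(7 - 6) - 24 ≡ 28. → (6, 28)
5P: (6, 28) + (23, 15). λ = (15 - 28)/(23 - 6) ≡ 16/17 mod 29. 17⁻¹ ≡ 12 (mod 29), so λ ≡ 18.
  x = λ² - 6 - 23 = 324 - 29 ≡ 5; y = λ·(6 - 5) - 28 ≡ 19. → (5, 19)
6P: (5, 19) + (23, 15). λ = (15 - 19)/(23 - 5) ≡ 25/18 mod 29. 18⁻¹ ≡ 21 (mod 29) since 18·21 = 378 ≡ 1, so λ ≡ 3.
  x = λ² - 5 - 23 = 9 - 28 ≡ 10; y = λ·(5 - 10) - 19 ≡ 24. → (10, 24)
7P: (10, 24) + (23, 15). λ = (15 - 24)/(23 - 10) ≡ 20/13 mod 29. 13⁻¹ ≡ 9 (mod 29) since 13·9 = 117 ≡ 1, so λ ≡ 6.
  x = λ² - 10 - 23 = 36 - 33 ≡ 3; y = λ·(10 - 3) - 24 ≡ 18. → (3, 18)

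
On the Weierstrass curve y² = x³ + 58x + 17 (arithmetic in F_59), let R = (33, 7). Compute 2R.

(10, 57)

tangent at (33, 7): λ = (3·33² + 58)/(2·7) ≡ 21/14. 14⁻¹ ≡ 38 (mod 59), so λ ≡ 21·38 ≡ 31.
  x = λ² - 33 - 33 = 961 - 66 ≡ 10; y = λ·(33 - 10) - 7 ≡ 57. → (10, 57)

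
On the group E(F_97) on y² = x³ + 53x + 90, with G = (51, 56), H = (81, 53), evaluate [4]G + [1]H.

First 4G:
Double-and-add on 4 = (100)₂. Start with G = (51, 56) for the leading 1-bit.
double: tangent at (51, 56): λ = (3·51² + 53)/(2·56) ≡ 96/15. 15⁻¹ ≡ 13 (mod 97), so λ ≡ 96·13 ≡ 84.
  x = λ² - 51 - 51 = 7056 - 102 ≡ 67; y = λ·(51 - 67) - 56 ≡ 55. → (67, 55)
double: tangent at (67, 55): λ = (3·67² + 53)/(2·55) ≡ 37/13. 13⁻¹ ≡ 15 (mod 97) since 13·15 = 195 ≡ 1, so λ ≡ 37·15 ≡ 70.
  x = λ² - 67 - 67 = 4900 - 134 ≡ 13; y = λ·(67 - 13) - 55 ≡ 39. → (13, 39)
4G = (13, 39).
Finally 4G + H:
(13, 39) + (81, 53). λ = (53 - 39)/(81 - 13) ≡ 14/68 mod 97. 68⁻¹ ≡ 10 (mod 97) since 68·10 = 680 ≡ 1, so λ ≡ 43.
  x = λ² - 13 - 81 = 1849 - 94 ≡ 9; y = λ·(13 - 9) - 39 ≡ 36. → (9, 36)

(9, 36)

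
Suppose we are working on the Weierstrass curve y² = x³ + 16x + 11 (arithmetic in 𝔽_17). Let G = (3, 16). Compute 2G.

(10, 7)

tangent at (3, 16): λ = (3·3² + 16)/(2·16) ≡ 9/15. 15⁻¹ ≡ 8 (mod 17) since 15·8 = 120 ≡ 1, so λ ≡ 9·8 ≡ 4.
  x = λ² - 3 - 3 = 16 - 6 ≡ 10; y = λ·(3 - 10) - 16 ≡ 7. → (10, 7)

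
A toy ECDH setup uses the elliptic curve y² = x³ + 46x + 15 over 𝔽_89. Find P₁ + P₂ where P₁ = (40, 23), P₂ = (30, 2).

(51, 34)

(40, 23) + (30, 2). λ = (2 - 23)/(30 - 40) ≡ 68/79 mod 89. 79⁻¹ ≡ 80 (mod 89) since 79·80 = 6320 ≡ 1, so λ ≡ 11.
  x = λ² - 40 - 30 = 121 - 70 ≡ 51; y = λ·(40 - 51) - 23 ≡ 34. → (51, 34)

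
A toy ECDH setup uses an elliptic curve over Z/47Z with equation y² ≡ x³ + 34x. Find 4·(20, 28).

(9, 1)

Write P = (20, 28).
Double-and-add on 4 = (100)₂. Start with P = (20, 28) for the leading 1-bit.
double: tangent at (20, 28): λ = (3·20² + 34)/(2·28) ≡ 12/9. 9⁻¹ ≡ 21 (mod 47) since 9·21 = 189 ≡ 1, so λ ≡ 12·21 ≡ 17.
  x = λ² - 20 - 20 = 289 - 40 ≡ 14; y = λ·(20 - 14) - 28 ≡ 27. → (14, 27)
double: tangent at (14, 27): λ = (3·14² + 34)/(2·27) ≡ 11/7. 7⁻¹ ≡ 27 (mod 47) since 7·27 = 189 ≡ 1, so λ ≡ 11·27 ≡ 15.
  x = λ² - 14 - 14 = 225 - 28 ≡ 9; y = λ·(14 - 9) - 27 ≡ 1. → (9, 1)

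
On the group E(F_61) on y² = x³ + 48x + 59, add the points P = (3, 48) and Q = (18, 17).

(3, 48) + (18, 17). λ = (17 - 48)/(18 - 3) ≡ 30/15 mod 61. 15⁻¹ ≡ 57 (mod 61), so λ ≡ 2.
  x = λ² - 3 - 18 = 4 - 21 ≡ 44; y = λ·(3 - 44) - 48 ≡ 53. → (44, 53)

(44, 53)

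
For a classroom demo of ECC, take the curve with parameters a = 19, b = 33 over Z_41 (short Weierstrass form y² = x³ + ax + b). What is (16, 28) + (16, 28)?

tangent at (16, 28): λ = (3·16² + 19)/(2·28) ≡ 8/15. 15⁻¹ ≡ 11 (mod 41), so λ ≡ 8·11 ≡ 6.
  x = λ² - 16 - 16 = 36 - 32 ≡ 4; y = λ·(16 - 4) - 28 ≡ 3. → (4, 3)

(4, 3)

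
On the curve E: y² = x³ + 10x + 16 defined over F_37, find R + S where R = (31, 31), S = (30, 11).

(6, 25)

(31, 31) + (30, 11). λ = (11 - 31)/(30 - 31) ≡ 17/36 mod 37. 36⁻¹ ≡ 36 (mod 37) since 36·36 = 1296 ≡ 1, so λ ≡ 20.
  x = λ² - 31 - 30 = 400 - 61 ≡ 6; y = λ·(31 - 6) - 31 ≡ 25. → (6, 25)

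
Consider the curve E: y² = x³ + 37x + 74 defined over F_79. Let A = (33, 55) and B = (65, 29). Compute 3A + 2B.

First 3A:
Repeated addition: build up to 3A.
2A: tangent at (33, 55): λ = (3·33² + 37)/(2·55) ≡ 65/31. 31⁻¹ ≡ 51 (mod 79), so λ ≡ 65·51 ≡ 76.
  x = λ² - 33 - 33 = 5776 - 66 ≡ 22; y = λ·(33 - 22) - 55 ≡ 70. → (22, 70)
3A: (22, 70) + (33, 55). λ = (55 - 70)/(33 - 22) ≡ 64/11 mod 79. 11⁻¹ ≡ 36 (mod 79), so λ ≡ 13.
  x = λ² - 22 - 33 = 169 - 55 ≡ 35; y = λ·(22 - 35) - 70 ≡ 77. → (35, 77)
3A = (35, 77).
Next 2B:
Repeated addition: build up to 2B.
2B: tangent at (65, 29): λ = (3·65² + 37)/(2·29) ≡ 72/58. 58⁻¹ ≡ 15 (mod 79) since 58·15 = 870 ≡ 1, so λ ≡ 72·15 ≡ 53.
  x = λ² - 65 - 65 = 2809 - 130 ≡ 72; y = λ·(65 - 72) - 29 ≡ 74. → (72, 74)
2B = (72, 74).
Finally 3A + 2B:
(35, 77) + (72, 74). λ = (74 - 77)/(72 - 35) ≡ 76/37 mod 79. 37⁻¹ ≡ 47 (mod 79) since 37·47 = 1739 ≡ 1, so λ ≡ 17.
  x = λ² - 35 - 72 = 289 - 107 ≡ 24; y = λ·(35 - 24) - 77 ≡ 31. → (24, 31)

(24, 31)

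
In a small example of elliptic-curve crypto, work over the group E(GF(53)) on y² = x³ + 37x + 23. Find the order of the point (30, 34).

11

2P: tangent at (30, 34): λ = (3·30² + 37)/(2·34) ≡ 34/15. 15⁻¹ ≡ 46 (mod 53) since 15·46 = 690 ≡ 1, so λ ≡ 34·46 ≡ 27.
  x = λ² - 30 - 30 = 729 - 60 ≡ 33; y = λ·(30 - 33) - 34 ≡ 44. → (33, 44)
3P: (33, 44) + (30, 34). λ = (34 - 44)/(30 - 33) ≡ 43/50 mod 53. 50⁻¹ ≡ 35 (mod 53), so λ ≡ 21.
  x = λ² - 33 - 30 = 441 - 63 ≡ 7; y = λ·(33 - 7) - 44 ≡ 25. → (7, 25)
4P: (7, 25) + (30, 34). λ = (34 - 25)/(30 - 7) ≡ 9/23 mod 53. 23⁻¹ ≡ 30 (mod 53), so λ ≡ 5.
  x = λ² - 7 - 30 = 25 - 37 ≡ 41; y = λ·(7 - 41) - 25 ≡ 17. → (41, 17)
5P: (41, 17) + (30, 34). λ = (34 - 17)/(30 - 41) ≡ 17/42 mod 53. 42⁻¹ ≡ 24 (mod 53), so λ ≡ 37.
  x = λ² - 41 - 30 = 1369 - 71 ≡ 26; y = λ·(41 - 26) - 17 ≡ 8. → (26, 8)
6P: (26, 8) + (30, 34). λ = (34 - 8)/(30 - 26) ≡ 26/4 mod 53. 4⁻¹ ≡ 40 (mod 53), so λ ≡ 33.
  x = λ² - 26 - 30 = 1089 - 56 ≡ 26; y = λ·(26 - 26) - 8 ≡ 45. → (26, 45)
7P: (26, 45) + (30, 34). λ = (34 - 45)/(30 - 26) ≡ 42/4 mod 53. 4⁻¹ ≡ 40 (mod 53) since 4·40 = 160 ≡ 1, so λ ≡ 37.
  x = λ² - 26 - 30 = 1369 - 56 ≡ 41; y = λ·(26 - 41) - 45 ≡ 36. → (41, 36)
8P: (41, 36) + (30, 34). λ = (34 - 36)/(30 - 41) ≡ 51/42 mod 53. 42⁻¹ ≡ 24 (mod 53) since 42·24 = 1008 ≡ 1, so λ ≡ 5.
  x = λ² - 41 - 30 = 25 - 71 ≡ 7; y = λ·(41 - 7) - 36 ≡ 28. → (7, 28)
9P: (7, 28) + (30, 34). λ = (34 - 28)/(30 - 7) ≡ 6/23 mod 53. 23⁻¹ ≡ 30 (mod 53), so λ ≡ 21.
  x = λ² - 7 - 30 = 441 - 37 ≡ 33; y = λ·(7 - 33) - 28 ≡ 9. → (33, 9)
10P: (33, 9) + (30, 34). λ = (34 - 9)/(30 - 33) ≡ 25/50 mod 53. 50⁻¹ ≡ 35 (mod 53), so λ ≡ 27.
  x = λ² - 33 - 30 = 729 - 63 ≡ 30; y = λ·(33 - 30) - 9 ≡ 19. → (30, 19)
11P: (30, 19) + (30, 34): same x and y₁ ≡ -y₂, so the sum is O.
11P = O, so the order is 11.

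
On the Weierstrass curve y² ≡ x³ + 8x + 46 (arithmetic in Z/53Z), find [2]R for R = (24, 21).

(41, 36)

tangent at (24, 21): λ = (3·24² + 8)/(2·21) ≡ 40/42. 42⁻¹ ≡ 24 (mod 53) since 42·24 = 1008 ≡ 1, so λ ≡ 40·24 ≡ 6.
  x = λ² - 24 - 24 = 36 - 48 ≡ 41; y = λ·(24 - 41) - 21 ≡ 36. → (41, 36)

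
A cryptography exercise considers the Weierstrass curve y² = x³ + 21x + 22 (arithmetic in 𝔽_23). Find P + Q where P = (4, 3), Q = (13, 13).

(22, 0)

(4, 3) + (13, 13). λ = (13 - 3)/(13 - 4) ≡ 10/9 mod 23. 9⁻¹ ≡ 18 (mod 23), so λ ≡ 19.
  x = λ² - 4 - 13 = 361 - 17 ≡ 22; y = λ·(4 - 22) - 3 ≡ 0. → (22, 0)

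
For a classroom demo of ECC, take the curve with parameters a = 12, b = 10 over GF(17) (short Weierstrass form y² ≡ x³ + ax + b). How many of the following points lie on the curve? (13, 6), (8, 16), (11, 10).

(13, 6): 6² ≡ 2, rhs ≡ 0 → off.
(8, 16): 16² ≡ 1, rhs ≡ 6 → off.
(11, 10): 10² ≡ 15, rhs ≡ 11 → off.

0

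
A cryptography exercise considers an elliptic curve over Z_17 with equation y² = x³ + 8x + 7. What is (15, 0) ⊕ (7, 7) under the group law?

(15, 0) + (7, 7). λ = (7 - 0)/(7 - 15) ≡ 7/9 mod 17. 9⁻¹ ≡ 2 (mod 17), so λ ≡ 14.
  x = λ² - 15 - 7 = 196 - 22 ≡ 4; y = λ·(15 - 4) - 0 ≡ 1. → (4, 1)

(4, 1)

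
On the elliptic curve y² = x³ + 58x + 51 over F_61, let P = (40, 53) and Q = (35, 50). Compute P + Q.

(1, 7)

(40, 53) + (35, 50). λ = (50 - 53)/(35 - 40) ≡ 58/56 mod 61. 56⁻¹ ≡ 12 (mod 61) since 56·12 = 672 ≡ 1, so λ ≡ 25.
  x = λ² - 40 - 35 = 625 - 75 ≡ 1; y = λ·(40 - 1) - 53 ≡ 7. → (1, 7)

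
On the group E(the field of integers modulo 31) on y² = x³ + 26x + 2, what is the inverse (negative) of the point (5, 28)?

-(5, 28) = (5, -28 mod 31) = (5, 3).

(5, 3)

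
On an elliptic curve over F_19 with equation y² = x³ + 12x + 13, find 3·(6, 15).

(16, 8)

Write Q = (6, 15).
Repeated addition: build up to 3Q.
2Q: tangent at (6, 15): λ = (3·6² + 12)/(2·15) ≡ 6/11. 11⁻¹ ≡ 7 (mod 19), so λ ≡ 6·7 ≡ 4.
  x = λ² - 6 - 6 = 16 - 12 ≡ 4; y = λ·(6 - 4) - 15 ≡ 12. → (4, 12)
3Q: (4, 12) + (6, 15). λ = (15 - 12)/(6 - 4) ≡ 3/2 mod 19. 2⁻¹ ≡ 10 (mod 19), so λ ≡ 11.
  x = λ² - 4 - 6 = 121 - 10 ≡ 16; y = λ·(4 - 16) - 12 ≡ 8. → (16, 8)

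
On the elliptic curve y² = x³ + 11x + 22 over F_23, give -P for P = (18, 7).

-(18, 7) = (18, -7 mod 23) = (18, 16).

(18, 16)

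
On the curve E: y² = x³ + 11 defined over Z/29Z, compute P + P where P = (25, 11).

(13, 2)

tangent at (25, 11): λ = (3·25² + 0)/(2·11) ≡ 19/22. 22⁻¹ ≡ 4 (mod 29), so λ ≡ 19·4 ≡ 18.
  x = λ² - 25 - 25 = 324 - 50 ≡ 13; y = λ·(25 - 13) - 11 ≡ 2. → (13, 2)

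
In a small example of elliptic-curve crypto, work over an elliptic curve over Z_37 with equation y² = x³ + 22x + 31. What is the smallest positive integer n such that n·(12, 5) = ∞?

8

2P: tangent at (12, 5): λ = (3·12² + 22)/(2·5) ≡ 10/10. 10⁻¹ ≡ 26 (mod 37), so λ ≡ 10·26 ≡ 1.
  x = λ² - 12 - 12 = 1 - 24 ≡ 14; y = λ·(12 - 14) - 5 ≡ 30. → (14, 30)
3P: (14, 30) + (12, 5). λ = (5 - 30)/(12 - 14) ≡ 12/35 mod 37. 35⁻¹ ≡ 18 (mod 37), so λ ≡ 31.
  x = λ² - 14 - 12 = 961 - 26 ≡ 10; y = λ·(14 - 10) - 30 ≡ 20. → (10, 20)
4P: (10, 20) + (12, 5). λ = (5 - 20)/(12 - 10) ≡ 22/2 mod 37. 2⁻¹ ≡ 19 (mod 37), so λ ≡ 11.
  x = λ² - 10 - 12 = 121 - 22 ≡ 25; y = λ·(10 - 25) - 20 ≡ 0. → (25, 0)
5P: (25, 0) + (12, 5). λ = (5 - 0)/(12 - 25) ≡ 5/24 mod 37. 24⁻¹ ≡ 17 (mod 37) since 24·17 = 408 ≡ 1, so λ ≡ 11.
  x = λ² - 25 - 12 = 121 - 37 ≡ 10; y = λ·(25 - 10) - 0 ≡ 17. → (10, 17)
6P: (10, 17) + (12, 5). λ = (5 - 17)/(12 - 10) ≡ 25/2 mod 37. 2⁻¹ ≡ 19 (mod 37), so λ ≡ 31.
  x = λ² - 10 - 12 = 961 - 22 ≡ 14; y = λ·(10 - 14) - 17 ≡ 7. → (14, 7)
7P: (14, 7) + (12, 5). λ = (5 - 7)/(12 - 14) ≡ 35/35 mod 37. 35⁻¹ ≡ 18 (mod 37) since 35·18 = 630 ≡ 1, so λ ≡ 1.
  x = λ² - 14 - 12 = 1 - 26 ≡ 12; y = λ·(14 - 12) - 7 ≡ 32. → (12, 32)
8P: (12, 32) + (12, 5): same x and y₁ ≡ -y₂, so the sum is ∞.
8P = ∞, so the order is 8.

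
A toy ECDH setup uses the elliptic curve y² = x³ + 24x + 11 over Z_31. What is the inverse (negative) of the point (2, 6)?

(2, 25)

-(2, 6) = (2, -6 mod 31) = (2, 25).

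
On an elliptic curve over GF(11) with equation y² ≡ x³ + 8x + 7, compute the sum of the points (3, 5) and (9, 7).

(3, 5) + (9, 7). λ = (7 - 5)/(9 - 3) ≡ 2/6 mod 11. 6⁻¹ ≡ 2 (mod 11), so λ ≡ 4.
  x = λ² - 3 - 9 = 16 - 12 ≡ 4; y = λ·(3 - 4) - 5 ≡ 2. → (4, 2)

(4, 2)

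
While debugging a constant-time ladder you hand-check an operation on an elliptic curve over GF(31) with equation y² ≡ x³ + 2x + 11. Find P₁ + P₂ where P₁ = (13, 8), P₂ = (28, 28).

(9, 18)

(13, 8) + (28, 28). λ = (28 - 8)/(28 - 13) ≡ 20/15 mod 31. 15⁻¹ ≡ 29 (mod 31), so λ ≡ 22.
  x = λ² - 13 - 28 = 484 - 41 ≡ 9; y = λ·(13 - 9) - 8 ≡ 18. → (9, 18)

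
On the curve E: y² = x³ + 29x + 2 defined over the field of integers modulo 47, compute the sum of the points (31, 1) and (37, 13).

(31, 1) + (37, 13). λ = (13 - 1)/(37 - 31) ≡ 12/6 mod 47. 6⁻¹ ≡ 8 (mod 47), so λ ≡ 2.
  x = λ² - 31 - 37 = 4 - 68 ≡ 30; y = λ·(31 - 30) - 1 ≡ 1. → (30, 1)

(30, 1)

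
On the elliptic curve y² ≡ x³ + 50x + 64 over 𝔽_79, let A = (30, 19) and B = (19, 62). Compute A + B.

(30, 19) + (19, 62). λ = (62 - 19)/(19 - 30) ≡ 43/68 mod 79. 68⁻¹ ≡ 43 (mod 79), so λ ≡ 32.
  x = λ² - 30 - 19 = 1024 - 49 ≡ 27; y = λ·(30 - 27) - 19 ≡ 77. → (27, 77)

(27, 77)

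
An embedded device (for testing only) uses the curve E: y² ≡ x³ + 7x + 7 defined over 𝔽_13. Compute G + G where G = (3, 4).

tangent at (3, 4): λ = (3·3² + 7)/(2·4) ≡ 8/8. 8⁻¹ ≡ 5 (mod 13) since 8·5 = 40 ≡ 1, so λ ≡ 8·5 ≡ 1.
  x = λ² - 3 - 3 = 1 - 6 ≡ 8; y = λ·(3 - 8) - 4 ≡ 4. → (8, 4)

(8, 4)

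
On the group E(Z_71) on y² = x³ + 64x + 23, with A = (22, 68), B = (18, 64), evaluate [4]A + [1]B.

(57, 2)

First 4A:
Double-and-add on 4 = (100)₂. Start with A = (22, 68) for the leading 1-bit.
double: tangent at (22, 68): λ = (3·22² + 64)/(2·68) ≡ 25/65. 65⁻¹ ≡ 59 (mod 71) since 65·59 = 3835 ≡ 1, so λ ≡ 25·59 ≡ 55.
  x = λ² - 22 - 22 = 3025 - 44 ≡ 70; y = λ·(22 - 70) - 68 ≡ 61. → (70, 61)
double: tangent at (70, 61): λ = (3·70² + 64)/(2·61) ≡ 67/51. 51⁻¹ ≡ 39 (mod 71) since 51·39 = 1989 ≡ 1, so λ ≡ 67·39 ≡ 57.
  x = λ² - 70 - 70 = 3249 - 140 ≡ 56; y = λ·(70 - 56) - 61 ≡ 27. → (56, 27)
4A = (56, 27).
Finally 4A + B:
(56, 27) + (18, 64). λ = (64 - 27)/(18 - 56) ≡ 37/33 mod 71. 33⁻¹ ≡ 28 (mod 71) since 33·28 = 924 ≡ 1, so λ ≡ 42.
  x = λ² - 56 - 18 = 1764 - 74 ≡ 57; y = λ·(56 - 57) - 27 ≡ 2. → (57, 2)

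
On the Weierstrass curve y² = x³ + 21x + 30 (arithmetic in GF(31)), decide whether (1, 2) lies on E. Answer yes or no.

y² = 2² ≡ 4; x³ + 21x + 30 = 52 ≡ 21 (mod 31). 4 ≠ 21.

no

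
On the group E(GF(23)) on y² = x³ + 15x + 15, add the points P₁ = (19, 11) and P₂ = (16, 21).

(19, 11) + (16, 21). λ = (21 - 11)/(16 - 19) ≡ 10/20 mod 23. 20⁻¹ ≡ 15 (mod 23) since 20·15 = 300 ≡ 1, so λ ≡ 12.
  x = λ² - 19 - 16 = 144 - 35 ≡ 17; y = λ·(19 - 17) - 11 ≡ 13. → (17, 13)

(17, 13)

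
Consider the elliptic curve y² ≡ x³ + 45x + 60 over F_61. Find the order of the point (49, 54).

5

2P: tangent at (49, 54): λ = (3·49² + 45)/(2·54) ≡ 50/47. 47⁻¹ ≡ 13 (mod 61), so λ ≡ 50·13 ≡ 40.
  x = λ² - 49 - 49 = 1600 - 98 ≡ 38; y = λ·(49 - 38) - 54 ≡ 20. → (38, 20)
3P: (38, 20) + (49, 54). λ = (54 - 20)/(49 - 38) ≡ 34/11 mod 61. 11⁻¹ ≡ 50 (mod 61), so λ ≡ 53.
  x = λ² - 38 - 49 = 2809 - 87 ≡ 38; y = λ·(38 - 38) - 20 ≡ 41. → (38, 41)
4P: (38, 41) + (49, 54). λ = (54 - 41)/(49 - 38) ≡ 13/11 mod 61. 11⁻¹ ≡ 50 (mod 61) since 11·50 = 550 ≡ 1, so λ ≡ 40.
  x = λ² - 38 - 49 = 1600 - 87 ≡ 49; y = λ·(38 - 49) - 41 ≡ 7. → (49, 7)
5P: (49, 7) + (49, 54): same x and y₁ ≡ -y₂, so the sum is ∞.
5P = ∞, so the order is 5.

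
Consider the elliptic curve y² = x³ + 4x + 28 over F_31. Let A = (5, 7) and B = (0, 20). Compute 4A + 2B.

(3, 6)

First 4A:
Double-and-add on 4 = (100)₂. Start with A = (5, 7) for the leading 1-bit.
double: tangent at (5, 7): λ = (3·5² + 4)/(2·7) ≡ 17/14. 14⁻¹ ≡ 20 (mod 31), so λ ≡ 17·20 ≡ 30.
  x = λ² - 5 - 5 = 900 - 10 ≡ 22; y = λ·(5 - 22) - 7 ≡ 10. → (22, 10)
double: tangent at (22, 10): λ = (3·22² + 4)/(2·10) ≡ 30/20. 20⁻¹ ≡ 14 (mod 31), so λ ≡ 30·14 ≡ 17.
  x = λ² - 22 - 22 = 289 - 44 ≡ 28; y = λ·(22 - 28) - 10 ≡ 12. → (28, 12)
4A = (28, 12).
Next 2B:
Repeated addition: build up to 2B.
2B: tangent at (0, 20): λ = (3·0² + 4)/(2·20) ≡ 4/9. 9⁻¹ ≡ 7 (mod 31) since 9·7 = 63 ≡ 1, so λ ≡ 4·7 ≡ 28.
  x = λ² - 0 - 0 = 784 - 0 ≡ 9; y = λ·(0 - 9) - 20 ≡ 7. → (9, 7)
2B = (9, 7).
Finally 4A + 2B:
(28, 12) + (9, 7). λ = (7 - 12)/(9 - 28) ≡ 26/12 mod 31. 12⁻¹ ≡ 13 (mod 31) since 12·13 = 156 ≡ 1, so λ ≡ 28.
  x = λ² - 28 - 9 = 784 - 37 ≡ 3; y = λ·(28 - 3) - 12 ≡ 6. → (3, 6)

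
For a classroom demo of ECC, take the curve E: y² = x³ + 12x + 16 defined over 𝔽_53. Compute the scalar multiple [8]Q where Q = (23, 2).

(43, 50)

Repeated addition: build up to 8Q.
2Q: tangent at (23, 2): λ = (3·23² + 12)/(2·2) ≡ 9/4. 4⁻¹ ≡ 40 (mod 53), so λ ≡ 9·40 ≡ 42.
  x = λ² - 23 - 23 = 1764 - 46 ≡ 22; y = λ·(23 - 22) - 2 ≡ 40. → (22, 40)
3Q: (22, 40) + (23, 2). λ = (2 - 40)/(23 - 22) ≡ 15/1 mod 53. 1⁻¹ ≡ 1 (mod 53), so λ ≡ 15.
  x = λ² - 22 - 23 = 225 - 45 ≡ 21; y = λ·(22 - 21) - 40 ≡ 28. → (21, 28)
4Q: (21, 28) + (23, 2). λ = (2 - 28)/(23 - 21) ≡ 27/2 mod 53. 2⁻¹ ≡ 27 (mod 53) since 2·27 = 54 ≡ 1, so λ ≡ 40.
  x = λ² - 21 - 23 = 1600 - 44 ≡ 19; y = λ·(21 - 19) - 28 ≡ 52. → (19, 52)
5Q: (19, 52) + (23, 2). λ = (2 - 52)/(23 - 19) ≡ 3/4 mod 53. 4⁻¹ ≡ 40 (mod 53), so λ ≡ 14.
  x = λ² - 19 - 23 = 196 - 42 ≡ 48; y = λ·(19 - 48) - 52 ≡ 19. → (48, 19)
6Q: (48, 19) + (23, 2). λ = (2 - 19)/(23 - 48) ≡ 36/28 mod 53. 28⁻¹ ≡ 36 (mod 53), so λ ≡ 24.
  x = λ² - 48 - 23 = 576 - 71 ≡ 28; y = λ·(48 - 28) - 19 ≡ 37. → (28, 37)
7Q: (28, 37) + (23, 2). λ = (2 - 37)/(23 - 28) ≡ 18/48 mod 53. 48⁻¹ ≡ 21 (mod 53) since 48·21 = 1008 ≡ 1, so λ ≡ 7.
  x = λ² - 28 - 23 = 49 - 51 ≡ 51; y = λ·(28 - 51) - 37 ≡ 14. → (51, 14)
8Q: (51, 14) + (23, 2). λ = (2 - 14)/(23 - 51) ≡ 41/25 mod 53. 25⁻¹ ≡ 17 (mod 53), so λ ≡ 8.
  x = λ² - 51 - 23 = 64 - 74 ≡ 43; y = λ·(51 - 43) - 14 ≡ 50. → (43, 50)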